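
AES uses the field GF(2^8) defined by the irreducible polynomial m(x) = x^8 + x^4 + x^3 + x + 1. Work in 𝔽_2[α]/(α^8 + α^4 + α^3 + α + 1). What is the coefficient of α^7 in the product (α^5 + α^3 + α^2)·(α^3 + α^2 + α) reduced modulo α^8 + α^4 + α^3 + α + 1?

Multiply in 𝔽_2[α]: (α^5 + α^3 + α^2)·(α^3 + α^2 + α) = α^8 + α^7 + α^3.
Reduce using α^8 ≡ α^4 + α^3 + α + 1 (mod α^8 + α^4 + α^3 + α + 1).
Reduced: α^7 + α^4 + α + 1.

1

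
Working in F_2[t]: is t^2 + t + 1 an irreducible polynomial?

Yes

Write f(t) = t^2 + t + 1.
Check for roots in F_2: f(0) = 1; f(1) = 1.
No roots. A degree-2 polynomial over a field with no linear factor is irreducible.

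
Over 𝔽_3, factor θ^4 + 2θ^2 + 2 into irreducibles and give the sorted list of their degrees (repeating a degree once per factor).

Write f(θ) = θ^4 + 2θ^2 + 2.
Roots in 𝔽_3: f(0) = 2; f(1) = 2; f(2) = 2.
Complete factorization: f(θ) = (θ^4 + 2θ^2 + 2).
Factor degrees with multiplicity: 4 = 4.

4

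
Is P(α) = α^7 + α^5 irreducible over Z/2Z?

Check for roots in Z/2Z: P(0) = 0 → root; P(1) = 0 → root.
P(0) = 0, so (α) divides P(α); P is reducible.

No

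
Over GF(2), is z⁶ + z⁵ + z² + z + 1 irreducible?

Yes

Write m(z) = z⁶ + z⁵ + z² + z + 1.
Check for roots in GF(2): m(0) = 1; m(1) = 1.
No roots, so no linear factors.
Monic irreducibles of degree 2 over GF(2): z² + z + 1.
None of them divide m (all give nonzero remainder).
Monic irreducibles of degree 3 over GF(2): z³ + z + 1, z³ + z² + 1.
None of them divide m (all give nonzero remainder).
No irreducible factor of degree ≤ 3 exists, so m is irreducible over GF(2).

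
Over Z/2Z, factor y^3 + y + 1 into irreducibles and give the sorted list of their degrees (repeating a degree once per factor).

3

Write h(y) = y^3 + y + 1.
Roots in Z/2Z: h(0) = 1; h(1) = 1.
Complete factorization: h(y) = (y^3 + y + 1).
Factor degrees with multiplicity: 3 = 3.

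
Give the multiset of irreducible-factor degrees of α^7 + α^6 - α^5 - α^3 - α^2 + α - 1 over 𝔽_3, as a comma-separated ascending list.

Write g(α) = α^7 + α^6 - α^5 - α^3 - α^2 + α - 1.
Roots in 𝔽_3: g(0) = 2; g(1) = 2; g(2) = 2.
Complete factorization: g(α) = (α^7 + α^6 - α^5 - α^3 - α^2 + α - 1).
Factor degrees with multiplicity: 7 = 7.

7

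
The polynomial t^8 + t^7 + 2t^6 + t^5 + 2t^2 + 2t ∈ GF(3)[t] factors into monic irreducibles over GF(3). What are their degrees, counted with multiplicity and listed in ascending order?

1, 1, 3, 3

Write h(t) = t^8 + t^7 + 2t^6 + t^5 + 2t^2 + 2t.
Roots in GF(3): h(0) = 0 → root; h(1) = 0 → root; h(2) = 1.
Linear factors from roots: (t), (t + 2).
Complete factorization: h(t) = (t)·(t + 2)·(t^3 + 2t + 2)·(t^3 + 2t^2 + 2t + 2).
Factor degrees with multiplicity: 1 + 1 + 3 + 3 = 8.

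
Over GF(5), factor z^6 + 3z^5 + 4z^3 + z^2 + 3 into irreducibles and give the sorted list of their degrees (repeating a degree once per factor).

Write f(z) = z^6 + 3z^5 + 4z^3 + z^2 + 3.
Roots in GF(5): f(0) = 3; f(1) = 2; f(2) = 4; f(3) = 3; f(4) = 3.
Complete factorization: f(z) = (z^6 + 3z^5 + 4z^3 + z^2 + 3).
Factor degrees with multiplicity: 6 = 6.

6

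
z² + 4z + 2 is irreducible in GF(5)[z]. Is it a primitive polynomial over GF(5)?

Write f(z) = z² + 4z + 2.
|GF(5^2)^×| = 5^2 − 1 = 24. Prime factorization: 24 = 2^3·3.
f is primitive ⇔ z has order 24 in GF(5)[z]/(f), i.e. z^(24/q) ≠ 1 for each prime q | 24.
z^(12) mod f = 4.
z^(8) mod f = 2z + 1.
None equal 1, so z has full order 24; f is primitive.

Yes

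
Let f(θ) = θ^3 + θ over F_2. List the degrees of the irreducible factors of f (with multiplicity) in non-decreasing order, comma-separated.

1, 1, 1

Roots in F_2: f(0) = 0 → root; f(1) = 0 → root.
Linear factors from roots: (θ), (θ + 1).
Complete factorization: f(θ) = (θ)·(θ + 1)^2.
Factor degrees with multiplicity: 1 + 1 + 1 = 3.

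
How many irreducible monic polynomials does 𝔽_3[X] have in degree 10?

Gauss's count: N_{3}(10) = (1/10) Σ_{d|10} μ(10/d)·3^d.
Divisors of 10: 1, 2, 5, 10; μ(10/d) for each: 1, -1, -1, 1.
Σ = 3^1 − 3^2 − 3^5 + 3^10 = 58800.
N = 58800/10 = 5880.

5880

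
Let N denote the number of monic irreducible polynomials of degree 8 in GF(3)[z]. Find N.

810

By the necklace-counting formula, N_3(8) = (1/8) Σ_{d|8} μ(8/d)·3^d.
Divisors of 8: 1, 2, 4, 8; μ(8/d) for each: 0, 0, -1, 1.
Σ = − 3^4 + 3^8 = 6480.
N = 6480/8 = 810.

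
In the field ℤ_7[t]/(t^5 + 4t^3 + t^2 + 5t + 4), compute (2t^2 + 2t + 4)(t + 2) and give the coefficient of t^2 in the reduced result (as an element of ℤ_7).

6

Multiply in ℤ_7[t]: (2t^2 + 2t + 4)·(t + 2) = 2t^3 + 6t^2 + t + 1.
Reduced: 2t^3 + 6t^2 + t + 1.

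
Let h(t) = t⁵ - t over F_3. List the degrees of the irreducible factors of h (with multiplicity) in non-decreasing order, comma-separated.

1, 1, 1, 2

Roots in F_3: h(0) = 0 → root; h(1) = 0 → root; h(2) = 0 → root.
Linear factors from roots: (t), (t - 1), (t + 1).
Complete factorization: h(t) = (t)·(t + 1)·(t - 1)·(t² + 1).
Factor degrees with multiplicity: 1 + 1 + 1 + 2 = 5.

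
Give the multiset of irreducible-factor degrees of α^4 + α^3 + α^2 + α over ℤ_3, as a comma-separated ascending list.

1, 1, 2

Write h(α) = α^4 + α^3 + α^2 + α.
Roots in ℤ_3: h(0) = 0 → root; h(1) = 1; h(2) = 0 → root.
Linear factors from roots: (α), (α + 1).
Complete factorization: h(α) = (α)·(α + 1)·(α^2 + 1).
Factor degrees with multiplicity: 1 + 1 + 2 = 4.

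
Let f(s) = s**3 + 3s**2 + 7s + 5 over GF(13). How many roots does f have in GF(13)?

Evaluate at each of the 13 elements of GF(13):
f(0) = 5; f(1) = 3; f(2) = 0 → root; f(3) = 2; f(4) = 2; f(5) = 6; f(6) = 7; f(7) = 11; f(8) = 11; f(9) = 0 → root; f(10) = 10; f(11) = 8; f(12) = 0 → root.
Roots: {2, 9, 12}.

3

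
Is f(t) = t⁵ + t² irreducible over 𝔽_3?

No

Check for roots in 𝔽_3: f(0) = 0 → root; f(1) = 2; f(2) = 0 → root.
f(0) = 0, so (t) divides f(t); f is reducible.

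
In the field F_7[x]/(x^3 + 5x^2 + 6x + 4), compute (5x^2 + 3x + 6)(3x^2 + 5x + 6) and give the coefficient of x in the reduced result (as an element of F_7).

3

Multiply in F_7[x]: (5x^2 + 3x + 6)·(3x^2 + 5x + 6) = x^4 + 6x^3 + 6x + 1.
Reduce using x^3 ≡ 2x^2 + x + 3 (mod x^3 + 5x^2 + 6x + 4).
Reduced: 3x^2 + 3x + 4.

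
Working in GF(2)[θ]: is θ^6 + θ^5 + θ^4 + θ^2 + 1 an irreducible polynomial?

Yes

Write h(θ) = θ^6 + θ^5 + θ^4 + θ^2 + 1.
Check for roots in GF(2): h(0) = 1; h(1) = 1.
No roots, so no linear factors.
Monic irreducibles of degree 2 over GF(2): θ^2 + θ + 1.
None of them divide h (all give nonzero remainder).
Monic irreducibles of degree 3 over GF(2): θ^3 + θ + 1, θ^3 + θ^2 + 1.
None of them divide h (all give nonzero remainder).
No irreducible factor of degree ≤ 3 exists, so h is irreducible over GF(2).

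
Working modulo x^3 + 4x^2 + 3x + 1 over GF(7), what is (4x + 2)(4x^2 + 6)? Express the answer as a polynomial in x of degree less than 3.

Multiply in GF(7)[x]: (4x + 2)·(4x^2 + 6) = 2x^3 + x^2 + 3x + 5.
Reduce using x^3 ≡ 3x^2 + 4x + 6 (mod x^3 + 4x^2 + 3x + 1).
Reduced: 4x + 3.

4x + 3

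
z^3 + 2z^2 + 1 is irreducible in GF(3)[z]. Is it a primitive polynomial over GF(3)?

Yes

Write f(z) = z^3 + 2z^2 + 1.
|GF(3^3)^×| = 3^3 − 1 = 26. Prime factorization: 26 = 2·13.
f is primitive ⇔ z has order 26 in GF(3)[z]/(f), i.e. z^(26/q) ≠ 1 for each prime q | 26.
z^(13) mod f = 2.
z^(2) mod f = z^2.
None equal 1, so z has full order 26; f is primitive.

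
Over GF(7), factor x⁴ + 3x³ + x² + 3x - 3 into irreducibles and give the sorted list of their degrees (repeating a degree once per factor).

Write g(x) = x⁴ + 3x³ + x² + 3x - 3.
Linear factors from roots: (x + 1).
Complete factorization: g(x) = (x + 1)·(x³ + 2x² - x - 3).
Factor degrees with multiplicity: 1 + 3 = 4.

1, 3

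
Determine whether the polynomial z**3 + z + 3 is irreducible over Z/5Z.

Write h(z) = z**3 + z + 3.
Check for roots in Z/5Z: h(0) = 3; h(1) = 0 → root; h(2) = 3; h(3) = 3; h(4) = 1.
h(1) = 0, so (z − 1) divides h(z); h is reducible.

No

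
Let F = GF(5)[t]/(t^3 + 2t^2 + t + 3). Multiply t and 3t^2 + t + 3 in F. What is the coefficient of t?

0

Multiply in GF(5)[t]: (t)·(3t^2 + t + 3) = 3t^3 + t^2 + 3t.
Reduce using t^3 ≡ 3t^2 + 4t + 2 (mod t^3 + 2t^2 + t + 3).
Reduced: 1.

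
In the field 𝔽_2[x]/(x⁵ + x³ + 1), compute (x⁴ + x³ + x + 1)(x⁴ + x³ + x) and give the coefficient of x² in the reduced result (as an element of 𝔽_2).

1

Multiply in 𝔽_2[x]: (x⁴ + x³ + x + 1)·(x⁴ + x³ + x) = x⁸ + x⁶ + x⁴ + x³ + x² + x.
Reduce using x⁵ ≡ x³ + 1 (mod x⁵ + x³ + 1).
Reduced: x⁴ + x² + x.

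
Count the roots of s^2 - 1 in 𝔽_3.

Write f(s) = s^2 - 1.
Evaluate at each of the 3 elements of 𝔽_3:
f(0) = 2; f(1) = 0 → root; f(2) = 0 → root.
Roots: {1, 2}.

2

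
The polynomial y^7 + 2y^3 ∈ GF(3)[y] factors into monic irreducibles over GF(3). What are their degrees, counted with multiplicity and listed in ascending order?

1, 1, 1, 1, 1, 2

Write g(y) = y^7 + 2y^3.
Roots in GF(3): g(0) = 0 → root; g(1) = 0 → root; g(2) = 0 → root.
Linear factors from roots: (y), (y + 2), (y + 1).
Complete factorization: g(y) = (y + 1)·(y + 2)·(y)^3·(y^2 + 1).
Factor degrees with multiplicity: 1 + 1 + 1 + 1 + 1 + 2 = 7.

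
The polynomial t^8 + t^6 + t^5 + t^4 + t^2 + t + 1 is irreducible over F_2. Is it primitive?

No

Write f(t) = t^8 + t^6 + t^5 + t^4 + t^2 + t + 1.
|GF(2^8)^×| = 2^8 − 1 = 255. Prime factorization: 255 = 3·5·17.
f is primitive ⇔ t has order 255 in GF(2)[t]/(f), i.e. t^(255/q) ≠ 1 for each prime q | 255.
t^(85) mod f = 1
t^(51) mod f = t^6 + t^4 + t^3 + t^2 + t.
t^(15) mod f = t^7 + t^6 + t^5 + t^4 + t^3 + t^2 + t.
Since t^(85) = 1, the order of t divides 85 < 255; not primitive.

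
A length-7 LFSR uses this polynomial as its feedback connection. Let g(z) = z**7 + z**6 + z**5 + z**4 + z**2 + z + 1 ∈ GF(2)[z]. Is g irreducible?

Yes

Check for roots in GF(2): g(0) = 1; g(1) = 1.
No roots, so no linear factors.
Monic irreducibles of degree 2 over GF(2): z**2 + z + 1.
None of them divide g (all give nonzero remainder).
Monic irreducibles of degree 3 over GF(2): z**3 + z + 1, z**3 + z**2 + 1.
None of them divide g (all give nonzero remainder).
No irreducible factor of degree ≤ 3 exists, so g is irreducible over GF(2).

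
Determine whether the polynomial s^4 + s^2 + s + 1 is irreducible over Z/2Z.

No

Write f(s) = s^4 + s^2 + s + 1.
Check for roots in Z/2Z: f(0) = 1; f(1) = 0 → root.
f(1) = 0, so (s − 1) divides f(s); f is reducible.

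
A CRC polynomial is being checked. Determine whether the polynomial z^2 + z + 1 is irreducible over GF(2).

Write h(z) = z^2 + z + 1.
Check for roots in GF(2): h(0) = 1; h(1) = 1.
No roots. A degree-2 polynomial over a field with no linear factor is irreducible.

Yes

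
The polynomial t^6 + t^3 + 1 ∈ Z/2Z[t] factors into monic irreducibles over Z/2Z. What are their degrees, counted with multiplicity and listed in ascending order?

6

Write f(t) = t^6 + t^3 + 1.
Roots in Z/2Z: f(0) = 1; f(1) = 1.
Complete factorization: f(t) = (t^6 + t^3 + 1).
Factor degrees with multiplicity: 6 = 6.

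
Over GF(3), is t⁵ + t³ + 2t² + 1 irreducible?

Write m(t) = t⁵ + t³ + 2t² + 1.
Check for roots in GF(3): m(0) = 1; m(1) = 2; m(2) = 1.
No roots, so no linear factors.
Monic irreducibles of degree 2 over GF(3): t² + 1, t² + t + 2, t² + 2t + 2.
None of them divide m (all give nonzero remainder).
No irreducible factor of degree ≤ 2 exists, so m is irreducible over GF(3).

Yes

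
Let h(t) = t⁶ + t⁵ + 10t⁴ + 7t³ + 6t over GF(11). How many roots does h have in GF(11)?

3

Evaluate at each of the 11 elements of GF(11):
h(0) = 0 → root; h(1) = 3; h(2) = 5; h(3) = 9; h(4) = 1; h(5) = 0 → root; h(6) = 3; h(7) = 1; h(8) = 0 → root; h(9) = 3; h(10) = 8.
Roots: {0, 5, 8}.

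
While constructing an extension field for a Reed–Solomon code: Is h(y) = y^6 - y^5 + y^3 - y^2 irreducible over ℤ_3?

No

Check for roots in ℤ_3: h(0) = 0 → root; h(1) = 0 → root; h(2) = 0 → root.
h(0) = 0, so (y) divides h(y); h is reducible.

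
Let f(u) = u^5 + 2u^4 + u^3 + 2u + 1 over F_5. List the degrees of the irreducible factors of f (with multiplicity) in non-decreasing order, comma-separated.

2, 3

Roots in F_5: f(0) = 1; f(1) = 2; f(2) = 2; f(3) = 4; f(4) = 4.
Complete factorization: f(u) = (u^2 - 2u - 1)·(u^3 - u^2 - 1).
Factor degrees with multiplicity: 2 + 3 = 5.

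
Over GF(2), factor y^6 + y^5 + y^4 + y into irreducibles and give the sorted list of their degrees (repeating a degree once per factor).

Write f(y) = y^6 + y^5 + y^4 + y.
Roots in GF(2): f(0) = 0 → root; f(1) = 0 → root.
Linear factors from roots: (y), (y + 1).
Complete factorization: f(y) = (y)·(y + 1)^2·(y^3 + y^2 + 1).
Factor degrees with multiplicity: 1 + 1 + 1 + 3 = 6.

1, 1, 1, 3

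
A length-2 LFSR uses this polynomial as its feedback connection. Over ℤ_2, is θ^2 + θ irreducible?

No

Write P(θ) = θ^2 + θ.
Check for roots in ℤ_2: P(0) = 0 → root; P(1) = 0 → root.
P(0) = 0, so (θ) divides P(θ); P is reducible.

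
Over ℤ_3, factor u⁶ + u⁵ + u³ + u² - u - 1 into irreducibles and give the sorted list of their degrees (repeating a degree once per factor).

Write f(u) = u⁶ + u⁵ + u³ + u² - u - 1.
Roots in ℤ_3: f(0) = 2; f(1) = 2; f(2) = 0 → root.
Linear factors from roots: (u + 1).
Complete factorization: f(u) = (u + 1)·(u² - u - 1)·(u³ + u² - u + 1).
Factor degrees with multiplicity: 1 + 2 + 3 = 6.

1, 2, 3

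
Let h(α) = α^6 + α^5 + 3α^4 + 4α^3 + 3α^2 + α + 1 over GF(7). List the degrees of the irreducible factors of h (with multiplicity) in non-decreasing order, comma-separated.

Linear factors from roots: (α + 6).
Complete factorization: h(α) = (α + 6)^2·(α^2 + α + 4)·(α^2 + 2α + 2).
Factor degrees with multiplicity: 1 + 1 + 2 + 2 = 6.

1, 1, 2, 2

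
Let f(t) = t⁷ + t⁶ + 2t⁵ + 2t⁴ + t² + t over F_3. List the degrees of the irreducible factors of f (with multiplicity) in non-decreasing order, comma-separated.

Roots in F_3: f(0) = 0 → root; f(1) = 2; f(2) = 0 → root.
Linear factors from roots: (t), (t + 1).
Complete factorization: f(t) = (t)·(t + 1)·(t² + 2t + 2)·(t³ + t² + t + 2).
Factor degrees with multiplicity: 1 + 1 + 2 + 3 = 7.

1, 1, 2, 3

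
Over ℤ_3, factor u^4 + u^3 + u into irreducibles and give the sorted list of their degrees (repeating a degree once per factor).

1, 1, 2

Write g(u) = u^4 + u^3 + u.
Roots in ℤ_3: g(0) = 0 → root; g(1) = 0 → root; g(2) = 2.
Linear factors from roots: (u), (u - 1).
Complete factorization: g(u) = (u)·(u - 1)·(u^2 - u - 1).
Factor degrees with multiplicity: 1 + 1 + 2 = 4.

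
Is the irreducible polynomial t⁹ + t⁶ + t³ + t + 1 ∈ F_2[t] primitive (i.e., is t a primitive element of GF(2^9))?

No

Write f(t) = t⁹ + t⁶ + t³ + t + 1.
|GF(2^9)^×| = 2^9 − 1 = 511. Prime factorization: 511 = 7·73.
f is primitive ⇔ t has order 511 in GF(2)[t]/(f), i.e. t^(511/q) ≠ 1 for each prime q | 511.
t^(73) mod f = 1
t^(7) mod f = t⁷.
Since t^(73) = 1, the order of t divides 73 < 511; not primitive.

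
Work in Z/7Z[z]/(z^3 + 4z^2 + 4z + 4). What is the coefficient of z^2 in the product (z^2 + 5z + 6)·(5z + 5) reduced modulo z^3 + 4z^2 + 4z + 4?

Multiply in Z/7Z[z]: (z^2 + 5z + 6)·(5z + 5) = 5z^3 + 2z^2 + 6z + 2.
Reduce using z^3 ≡ 3z^2 + 3z + 3 (mod z^3 + 4z^2 + 4z + 4).
Reduced: 3z^2 + 3.

3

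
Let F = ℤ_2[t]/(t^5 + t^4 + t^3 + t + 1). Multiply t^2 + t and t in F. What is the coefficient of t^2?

Multiply in ℤ_2[t]: (t^2 + t)·(t) = t^3 + t^2.
Reduced: t^3 + t^2.

1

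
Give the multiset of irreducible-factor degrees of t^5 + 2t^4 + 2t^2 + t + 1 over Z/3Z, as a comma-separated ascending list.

1, 1, 3

Write f(t) = t^5 + 2t^4 + 2t^2 + t + 1.
Roots in Z/3Z: f(0) = 1; f(1) = 1; f(2) = 0 → root.
Linear factors from roots: (t + 1).
Complete factorization: f(t) = (t + 1)^2·(t^3 + 2t + 1).
Factor degrees with multiplicity: 1 + 1 + 3 = 5.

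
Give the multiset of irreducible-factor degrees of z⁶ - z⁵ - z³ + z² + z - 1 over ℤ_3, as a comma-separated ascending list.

Write g(z) = z⁶ - z⁵ - z³ + z² + z - 1.
Roots in ℤ_3: g(0) = 2; g(1) = 0 → root; g(2) = 2.
Linear factors from roots: (z - 1).
Complete factorization: g(z) = (z - 1)·(z² + z - 1)·(z³ - z² - z - 1).
Factor degrees with multiplicity: 1 + 2 + 3 = 6.

1, 2, 3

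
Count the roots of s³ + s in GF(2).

2

Write f(s) = s³ + s.
Evaluate at each of the 2 elements of GF(2):
f(0) = 0 → root; f(1) = 0 → root.
Roots: {0, 1}.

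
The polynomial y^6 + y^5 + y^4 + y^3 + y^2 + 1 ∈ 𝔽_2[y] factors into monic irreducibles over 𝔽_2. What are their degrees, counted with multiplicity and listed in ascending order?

Write h(y) = y^6 + y^5 + y^4 + y^3 + y^2 + 1.
Roots in 𝔽_2: h(0) = 1; h(1) = 0 → root.
Linear factors from roots: (y + 1).
Complete factorization: h(y) = (y + 1)^2·(y^4 + y^3 + 1).
Factor degrees with multiplicity: 1 + 1 + 4 = 6.

1, 1, 4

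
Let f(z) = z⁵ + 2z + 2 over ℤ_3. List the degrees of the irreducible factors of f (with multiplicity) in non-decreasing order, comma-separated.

5

Roots in ℤ_3: f(0) = 2; f(1) = 2; f(2) = 2.
Complete factorization: f(z) = (z⁵ + 2z + 2).
Factor degrees with multiplicity: 5 = 5.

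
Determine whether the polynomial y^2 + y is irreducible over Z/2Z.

No

Write f(y) = y^2 + y.
Check for roots in Z/2Z: f(0) = 0 → root; f(1) = 0 → root.
f(0) = 0, so (y) divides f(y); f is reducible.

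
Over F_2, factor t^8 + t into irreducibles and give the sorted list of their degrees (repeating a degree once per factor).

1, 1, 3, 3

Write g(t) = t^8 + t.
Roots in F_2: g(0) = 0 → root; g(1) = 0 → root.
Linear factors from roots: (t), (t + 1).
Complete factorization: g(t) = (t)·(t + 1)·(t^3 + t + 1)·(t^3 + t^2 + 1).
Factor degrees with multiplicity: 1 + 1 + 3 + 3 = 8.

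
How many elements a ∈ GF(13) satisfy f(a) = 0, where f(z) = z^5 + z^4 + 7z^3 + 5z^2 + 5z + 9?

4

Evaluate at each of the 13 elements of GF(13):
f(0) = 9; f(1) = 2; f(2) = 0 → root; f(3) = 10; f(4) = 4; f(5) = 0 → root; f(6) = 0 → root; f(7) = 6; f(8) = 10; f(9) = 10; f(10) = 0 → root; f(11) = 12; f(12) = 2.
Roots: {2, 5, 6, 10}.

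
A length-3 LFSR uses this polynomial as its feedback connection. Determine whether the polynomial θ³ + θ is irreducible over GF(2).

Write h(θ) = θ³ + θ.
Check for roots in GF(2): h(0) = 0 → root; h(1) = 0 → root.
h(0) = 0, so (θ) divides h(θ); h is reducible.

No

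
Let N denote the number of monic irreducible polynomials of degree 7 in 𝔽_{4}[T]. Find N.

2340

Gauss's count: N_{4}(7) = (1/7) Σ_{d|7} μ(7/d)·4^d.
Divisors of 7: 1, 7; μ(7/d) for each: -1, 1.
Σ = − 4^1 + 4^7 = 16380.
N = 16380/7 = 2340.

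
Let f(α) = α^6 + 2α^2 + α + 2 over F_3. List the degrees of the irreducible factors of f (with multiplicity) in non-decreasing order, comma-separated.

1, 2, 3

Roots in F_3: f(0) = 2; f(1) = 0 → root; f(2) = 1.
Linear factors from roots: (α + 2).
Complete factorization: f(α) = (α + 2)·(α^2 + α + 2)·(α^3 + 2α + 2).
Factor degrees with multiplicity: 1 + 2 + 3 = 6.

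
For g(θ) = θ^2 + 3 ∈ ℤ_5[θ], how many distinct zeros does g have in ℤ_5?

Evaluate at each of the 5 elements of ℤ_5:
g(0) = 3; g(1) = 4; g(2) = 2; g(3) = 2; g(4) = 4.
No element is a root.

0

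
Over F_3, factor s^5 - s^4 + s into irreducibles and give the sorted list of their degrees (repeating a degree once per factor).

Write h(s) = s^5 - s^4 + s.
Roots in F_3: h(0) = 0 → root; h(1) = 1; h(2) = 0 → root.
Linear factors from roots: (s), (s + 1).
Complete factorization: h(s) = (s)·(s + 1)·(s^3 + s^2 - s + 1).
Factor degrees with multiplicity: 1 + 1 + 3 = 5.

1, 1, 3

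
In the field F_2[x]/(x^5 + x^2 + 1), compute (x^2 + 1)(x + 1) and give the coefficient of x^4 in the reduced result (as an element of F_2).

0

Multiply in F_2[x]: (x^2 + 1)·(x + 1) = x^3 + x^2 + x + 1.
Reduced: x^3 + x^2 + x + 1.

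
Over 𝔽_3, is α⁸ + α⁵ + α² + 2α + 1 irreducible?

Write h(α) = α⁸ + α⁵ + α² + 2α + 1.
Check for roots in 𝔽_3: h(0) = 1; h(1) = 0 → root; h(2) = 0 → root.
h(1) = 0, so (α − 1) divides h(α); h is reducible.

No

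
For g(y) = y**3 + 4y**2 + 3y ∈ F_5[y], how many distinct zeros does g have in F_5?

Evaluate at each of the 5 elements of F_5:
g(0) = 0 → root; g(1) = 3; g(2) = 0 → root; g(3) = 2; g(4) = 0 → root.
Roots: {0, 2, 4}.

3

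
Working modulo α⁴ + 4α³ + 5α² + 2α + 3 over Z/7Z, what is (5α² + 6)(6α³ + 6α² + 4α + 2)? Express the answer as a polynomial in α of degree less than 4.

2α^2 + 2α + 2

Multiply in Z/7Z[α]: (5α² + 6)·(6α³ + 6α² + 4α + 2) = 2α⁵ + 2α⁴ + 4α² + 3α + 5.
Reduce using α⁴ ≡ 3α³ + 2α² + 5α + 4 (mod α⁴ + 4α³ + 5α² + 2α + 3).
Reduced: 2α² + 2α + 2.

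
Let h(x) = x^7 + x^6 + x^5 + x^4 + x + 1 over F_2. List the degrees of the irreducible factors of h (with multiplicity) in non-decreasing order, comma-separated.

Roots in F_2: h(0) = 1; h(1) = 0 → root.
Linear factors from roots: (x + 1).
Complete factorization: h(x) = (x + 1)·(x^3 + x^2 + 1)^2.
Factor degrees with multiplicity: 1 + 3 + 3 = 7.

1, 3, 3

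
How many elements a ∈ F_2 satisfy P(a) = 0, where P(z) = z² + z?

2

Evaluate at each of the 2 elements of F_2:
P(0) = 0 → root; P(1) = 0 → root.
Roots: {0, 1}.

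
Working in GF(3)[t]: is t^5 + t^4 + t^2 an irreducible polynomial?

No

Write h(t) = t^5 + t^4 + t^2.
Check for roots in GF(3): h(0) = 0 → root; h(1) = 0 → root; h(2) = 1.
h(0) = 0, so (t) divides h(t); h is reducible.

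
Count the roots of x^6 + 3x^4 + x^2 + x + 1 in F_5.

2

Write h(x) = x^6 + 3x^4 + x^2 + x + 1.
Evaluate at each of the 5 elements of F_5:
h(0) = 1; h(1) = 2; h(2) = 4; h(3) = 0 → root; h(4) = 0 → root.
Roots: {3, 4}.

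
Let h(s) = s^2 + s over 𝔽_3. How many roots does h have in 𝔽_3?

Evaluate at each of the 3 elements of 𝔽_3:
h(0) = 0 → root; h(1) = 2; h(2) = 0 → root.
Roots: {0, 2}.

2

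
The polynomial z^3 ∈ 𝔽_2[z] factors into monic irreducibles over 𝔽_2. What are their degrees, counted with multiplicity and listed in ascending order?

Write f(z) = z^3.
Roots in 𝔽_2: f(0) = 0 → root; f(1) = 1.
Linear factors from roots: (z).
Complete factorization: f(z) = (z)^3.
Factor degrees with multiplicity: 1 + 1 + 1 = 3.

1, 1, 1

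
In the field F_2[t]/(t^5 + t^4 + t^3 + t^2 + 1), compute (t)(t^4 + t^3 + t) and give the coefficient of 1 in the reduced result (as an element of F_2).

Multiply in F_2[t]: (t)·(t^4 + t^3 + t) = t^5 + t^4 + t^2.
Reduce using t^5 ≡ t^4 + t^3 + t^2 + 1 (mod t^5 + t^4 + t^3 + t^2 + 1).
Reduced: t^3 + 1.

1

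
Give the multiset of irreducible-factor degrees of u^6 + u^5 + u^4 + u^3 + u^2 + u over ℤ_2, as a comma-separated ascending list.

1, 1, 2, 2

Write g(u) = u^6 + u^5 + u^4 + u^3 + u^2 + u.
Roots in ℤ_2: g(0) = 0 → root; g(1) = 0 → root.
Linear factors from roots: (u), (u + 1).
Complete factorization: g(u) = (u)·(u + 1)·(u^2 + u + 1)^2.
Factor degrees with multiplicity: 1 + 1 + 2 + 2 = 6.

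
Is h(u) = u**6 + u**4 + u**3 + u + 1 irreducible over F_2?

Check for roots in F_2: h(0) = 1; h(1) = 1.
No roots, so no linear factors.
Monic irreducibles of degree 2 over GF(2): u**2 + u + 1.
None of them divide h (all give nonzero remainder).
Monic irreducibles of degree 3 over GF(2): u**3 + u + 1, u**3 + u**2 + 1.
None of them divide h (all give nonzero remainder).
No irreducible factor of degree ≤ 3 exists, so h is irreducible over GF(2).

Yes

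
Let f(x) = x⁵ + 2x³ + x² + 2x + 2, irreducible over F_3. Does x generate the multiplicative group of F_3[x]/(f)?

No

|GF(3^5)^×| = 3^5 − 1 = 242. Prime factorization: 242 = 2·11^2.
f is primitive ⇔ x has order 242 in GF(3)[x]/(f), i.e. x^(242/q) ≠ 1 for each prime q | 242.
x^(121) mod f = 1
x^(22) mod f = 1
Since x^(121) = 1, the order of x divides 121 < 242; not primitive.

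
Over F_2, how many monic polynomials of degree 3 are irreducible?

The number of monic irreducibles of degree 3 over GF(2) is (1/3)·Σ_{d∣3} μ(3/d) 2^d.
Divisors of 3: 1, 3; μ(3/d) for each: -1, 1.
Σ = − 2^1 + 2^3 = 6.
N = 6/3 = 2.

2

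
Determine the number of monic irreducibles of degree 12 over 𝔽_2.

The number of monic irreducibles of degree 12 over GF(2) is (1/12)·Σ_{d∣12} μ(12/d) 2^d.
Divisors of 12: 1, 2, 3, 4, 6, 12; μ(12/d) for each: 0, 1, 0, -1, -1, 1.
Σ = 2^2 − 2^4 − 2^6 + 2^12 = 4020.
N = 4020/12 = 335.

335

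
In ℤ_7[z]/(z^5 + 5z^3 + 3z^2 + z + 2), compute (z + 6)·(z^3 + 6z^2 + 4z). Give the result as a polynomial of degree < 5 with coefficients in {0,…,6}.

Multiply in ℤ_7[z]: (z + 6)·(z^3 + 6z^2 + 4z) = z^4 + 5z^3 + 5z^2 + 3z.
Reduced: z^4 + 5z^3 + 5z^2 + 3z.

z^4 + 5z^3 + 5z^2 + 3z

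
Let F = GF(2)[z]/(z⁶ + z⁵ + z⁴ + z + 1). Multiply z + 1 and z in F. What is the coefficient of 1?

Multiply in GF(2)[z]: (z + 1)·(z) = z² + z.
Reduced: z² + z.

0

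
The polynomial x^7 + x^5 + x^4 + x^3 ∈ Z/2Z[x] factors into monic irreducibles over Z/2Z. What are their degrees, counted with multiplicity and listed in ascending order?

1, 1, 1, 1, 3

Write h(x) = x^7 + x^5 + x^4 + x^3.
Roots in Z/2Z: h(0) = 0 → root; h(1) = 0 → root.
Linear factors from roots: (x), (x + 1).
Complete factorization: h(x) = (x + 1)·(x)^3·(x^3 + x^2 + 1).
Factor degrees with multiplicity: 1 + 1 + 1 + 1 + 3 = 7.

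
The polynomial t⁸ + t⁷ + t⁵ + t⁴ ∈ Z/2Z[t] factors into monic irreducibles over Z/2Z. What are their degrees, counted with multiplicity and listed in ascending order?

1, 1, 1, 1, 1, 1, 2

Write h(t) = t⁸ + t⁷ + t⁵ + t⁴.
Roots in Z/2Z: h(0) = 0 → root; h(1) = 0 → root.
Linear factors from roots: (t), (t + 1).
Complete factorization: h(t) = (t + 1)^2·(t)^4·(t² + t + 1).
Factor degrees with multiplicity: 1 + 1 + 1 + 1 + 1 + 1 + 2 = 8.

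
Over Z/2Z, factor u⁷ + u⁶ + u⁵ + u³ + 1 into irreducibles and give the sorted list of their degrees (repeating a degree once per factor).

2, 2, 3

Write h(u) = u⁷ + u⁶ + u⁵ + u³ + 1.
Roots in Z/2Z: h(0) = 1; h(1) = 1.
Complete factorization: h(u) = (u² + u + 1)^2·(u³ + u² + 1).
Factor degrees with multiplicity: 2 + 2 + 3 = 7.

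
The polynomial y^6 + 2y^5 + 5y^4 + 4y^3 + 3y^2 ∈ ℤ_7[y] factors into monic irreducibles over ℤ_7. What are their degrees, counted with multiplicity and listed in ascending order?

1, 1, 1, 1, 2

Write g(y) = y^6 + 2y^5 + 5y^4 + 4y^3 + 3y^2.
Linear factors from roots: (y), (y + 5), (y + 3).
Complete factorization: g(y) = (y + 3)·(y + 5)·(y)^2·(y^2 + y + 3).
Factor degrees with multiplicity: 1 + 1 + 1 + 1 + 2 = 6.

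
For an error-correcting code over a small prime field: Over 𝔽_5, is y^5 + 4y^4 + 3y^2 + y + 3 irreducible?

Write g(y) = y^5 + 4y^4 + 3y^2 + y + 3.
Check for roots in 𝔽_5: g(0) = 3; g(1) = 2; g(2) = 3; g(3) = 0 → root; g(4) = 3.
g(3) = 0, so (y − 3) divides g(y); g is reducible.

No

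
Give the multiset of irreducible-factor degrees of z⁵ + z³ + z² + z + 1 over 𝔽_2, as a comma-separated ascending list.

Write g(z) = z⁵ + z³ + z² + z + 1.
Roots in 𝔽_2: g(0) = 1; g(1) = 1.
Complete factorization: g(z) = (z⁵ + z³ + z² + z + 1).
Factor degrees with multiplicity: 5 = 5.

5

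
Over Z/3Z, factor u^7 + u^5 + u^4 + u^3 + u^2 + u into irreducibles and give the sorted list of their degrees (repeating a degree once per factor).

Write g(u) = u^7 + u^5 + u^4 + u^3 + u^2 + u.
Roots in Z/3Z: g(0) = 0 → root; g(1) = 0 → root; g(2) = 1.
Linear factors from roots: (u), (u + 2).
Complete factorization: g(u) = (u)·(u + 2)·(u^2 + 1)·(u^3 + u^2 + u + 2).
Factor degrees with multiplicity: 1 + 1 + 2 + 3 = 7.

1, 1, 2, 3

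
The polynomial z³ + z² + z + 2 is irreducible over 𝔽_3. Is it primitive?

Write f(z) = z³ + z² + z + 2.
|GF(3^3)^×| = 3^3 − 1 = 26. Prime factorization: 26 = 2·13.
f is primitive ⇔ z has order 26 in GF(3)[z]/(f), i.e. z^(26/q) ≠ 1 for each prime q | 26.
z^(13) mod f = 1
z^(2) mod f = z².
Since z^(13) = 1, the order of z divides 13 < 26; not primitive.

No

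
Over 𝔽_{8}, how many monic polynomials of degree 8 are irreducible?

Gauss's count: N_{8}(8) = (1/8) Σ_{d|8} μ(8/d)·8^d.
Divisors of 8: 1, 2, 4, 8; μ(8/d) for each: 0, 0, -1, 1.
Σ = − 8^4 + 8^8 = 16773120.
N = 16773120/8 = 2096640.

2096640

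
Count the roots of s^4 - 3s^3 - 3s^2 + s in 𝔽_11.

Write h(s) = s^4 - 3s^3 - 3s^2 + s.
Evaluate at each of the 11 elements of 𝔽_11:
h(0) = 0 → root; h(1) = 7; h(2) = 4; h(3) = 9; h(4) = 9; h(5) = 4; h(6) = 7; h(7) = 0 → root; h(8) = 0 → root; h(9) = 4; h(10) = 0 → root.
Roots: {0, 7, 8, 10}.

4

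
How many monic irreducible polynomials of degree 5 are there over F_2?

The number of monic irreducibles of degree 5 over GF(2) is (1/5)·Σ_{d∣5} μ(5/d) 2^d.
Divisors of 5: 1, 5; μ(5/d) for each: -1, 1.
Σ = − 2^1 + 2^5 = 30.
N = 30/5 = 6.

6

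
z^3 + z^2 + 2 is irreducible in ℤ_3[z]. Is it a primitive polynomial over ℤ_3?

Write f(z) = z^3 + z^2 + 2.
|GF(3^3)^×| = 3^3 − 1 = 26. Prime factorization: 26 = 2·13.
f is primitive ⇔ z has order 26 in GF(3)[z]/(f), i.e. z^(26/q) ≠ 1 for each prime q | 26.
z^(13) mod f = 1
z^(2) mod f = z^2.
Since z^(13) = 1, the order of z divides 13 < 26; not primitive.

No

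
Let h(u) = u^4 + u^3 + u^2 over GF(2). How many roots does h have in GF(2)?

1

Evaluate at each of the 2 elements of GF(2):
h(0) = 0 → root; h(1) = 1.
Roots: {0}.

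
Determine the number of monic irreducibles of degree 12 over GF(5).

Gauss's count: N_{5}(12) = (1/12) Σ_{d|12} μ(12/d)·5^d.
Divisors of 12: 1, 2, 3, 4, 6, 12; μ(12/d) for each: 0, 1, 0, -1, -1, 1.
Σ = 5^2 − 5^4 − 5^6 + 5^12 = 244124400.
N = 244124400/12 = 20343700.

20343700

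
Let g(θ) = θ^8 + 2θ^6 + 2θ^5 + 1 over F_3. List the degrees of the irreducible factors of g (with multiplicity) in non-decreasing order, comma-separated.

1, 1, 1, 2, 3

Roots in F_3: g(0) = 1; g(1) = 0 → root; g(2) = 2.
Linear factors from roots: (θ + 2).
Complete factorization: g(θ) = (θ + 2)^3·(θ^2 + θ + 2)·(θ^3 + 2θ^2 + θ + 1).
Factor degrees with multiplicity: 1 + 1 + 1 + 2 + 3 = 8.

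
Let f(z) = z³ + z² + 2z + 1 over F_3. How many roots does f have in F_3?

0

Evaluate at each of the 3 elements of F_3:
f(0) = 1; f(1) = 2; f(2) = 2.
No element is a root.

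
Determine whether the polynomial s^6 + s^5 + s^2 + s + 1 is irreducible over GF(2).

Write f(s) = s^6 + s^5 + s^2 + s + 1.
Check for roots in GF(2): f(0) = 1; f(1) = 1.
No roots, so no linear factors.
Monic irreducibles of degree 2 over GF(2): s^2 + s + 1.
None of them divide f (all give nonzero remainder).
Monic irreducibles of degree 3 over GF(2): s^3 + s + 1, s^3 + s^2 + 1.
None of them divide f (all give nonzero remainder).
No irreducible factor of degree ≤ 3 exists, so f is irreducible over GF(2).

Yes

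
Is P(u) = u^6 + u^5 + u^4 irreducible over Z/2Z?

Check for roots in Z/2Z: P(0) = 0 → root; P(1) = 1.
P(0) = 0, so (u) divides P(u); P is reducible.

No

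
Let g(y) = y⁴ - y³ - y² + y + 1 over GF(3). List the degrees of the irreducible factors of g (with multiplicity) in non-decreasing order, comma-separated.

Roots in GF(3): g(0) = 1; g(1) = 1; g(2) = 1.
Complete factorization: g(y) = (y² + y - 1)^2.
Factor degrees with multiplicity: 2 + 2 = 4.

2, 2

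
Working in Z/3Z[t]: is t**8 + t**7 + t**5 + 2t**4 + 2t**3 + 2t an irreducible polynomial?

Write f(t) = t**8 + t**7 + t**5 + 2t**4 + 2t**3 + 2t.
Check for roots in Z/3Z: f(0) = 0 → root; f(1) = 0 → root; f(2) = 0 → root.
f(0) = 0, so (t) divides f(t); f is reducible.

No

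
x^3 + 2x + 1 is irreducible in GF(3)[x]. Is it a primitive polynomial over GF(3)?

Write f(x) = x^3 + 2x + 1.
|GF(3^3)^×| = 3^3 − 1 = 26. Prime factorization: 26 = 2·13.
f is primitive ⇔ x has order 26 in GF(3)[x]/(f), i.e. x^(26/q) ≠ 1 for each prime q | 26.
x^(13) mod f = 2.
x^(2) mod f = x^2.
None equal 1, so x has full order 26; f is primitive.

Yes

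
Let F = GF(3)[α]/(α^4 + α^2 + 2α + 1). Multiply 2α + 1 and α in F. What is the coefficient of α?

1

Multiply in GF(3)[α]: (2α + 1)·(α) = 2α^2 + α.
Reduced: 2α^2 + α.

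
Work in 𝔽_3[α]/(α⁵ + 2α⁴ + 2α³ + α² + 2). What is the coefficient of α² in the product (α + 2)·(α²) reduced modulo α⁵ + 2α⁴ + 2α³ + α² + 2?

Multiply in 𝔽_3[α]: (α + 2)·(α²) = α³ + 2α².
Reduced: α³ + 2α².

2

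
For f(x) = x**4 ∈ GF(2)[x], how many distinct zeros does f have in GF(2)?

Evaluate at each of the 2 elements of GF(2):
f(0) = 0 → root; f(1) = 1.
Roots: {0}.

1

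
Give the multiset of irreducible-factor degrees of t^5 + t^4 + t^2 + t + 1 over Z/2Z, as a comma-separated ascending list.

Write g(t) = t^5 + t^4 + t^2 + t + 1.
Roots in Z/2Z: g(0) = 1; g(1) = 1.
Complete factorization: g(t) = (t^5 + t^4 + t^2 + t + 1).
Factor degrees with multiplicity: 5 = 5.

5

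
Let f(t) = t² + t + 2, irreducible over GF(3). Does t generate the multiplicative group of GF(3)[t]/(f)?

|GF(3^2)^×| = 3^2 − 1 = 8. Prime factorization: 8 = 2^3.
f is primitive ⇔ t has order 8 in GF(3)[t]/(f), i.e. t^(8/q) ≠ 1 for each prime q | 8.
t^(4) mod f = 2.
None equal 1, so t has full order 8; f is primitive.

Yes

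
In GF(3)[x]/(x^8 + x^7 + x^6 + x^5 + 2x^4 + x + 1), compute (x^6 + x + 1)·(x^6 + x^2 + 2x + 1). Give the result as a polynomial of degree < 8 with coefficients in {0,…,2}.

2x^7 + 2x^6 + 2x^5 + 2x^3 + 1

Multiply in GF(3)[x]: (x^6 + x + 1)·(x^6 + x^2 + 2x + 1) = x^12 + x^8 + 2x^6 + x^3 + 1.
Reduce using x^8 ≡ 2x^7 + 2x^6 + 2x^5 + x^4 + 2x + 2 (mod x^8 + x^7 + x^6 + x^5 + 2x^4 + x + 1).
Reduced: 2x^7 + 2x^6 + 2x^5 + 2x^3 + 1.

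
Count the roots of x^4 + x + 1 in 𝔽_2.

0

Write P(x) = x^4 + x + 1.
Evaluate at each of the 2 elements of 𝔽_2:
P(0) = 1; P(1) = 1.
No element is a root.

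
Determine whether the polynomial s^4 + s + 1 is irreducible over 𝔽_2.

Yes

Write P(s) = s^4 + s + 1.
Check for roots in 𝔽_2: P(0) = 1; P(1) = 1.
No roots, so no linear factors.
Monic irreducibles of degree 2 over GF(2): s^2 + s + 1.
None of them divide P (all give nonzero remainder).
No irreducible factor of degree ≤ 2 exists, so P is irreducible over GF(2).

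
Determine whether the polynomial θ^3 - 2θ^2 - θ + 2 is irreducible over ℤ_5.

Write f(θ) = θ^3 - 2θ^2 - θ + 2.
Check for roots in ℤ_5: f(0) = 2; f(1) = 0 → root; f(2) = 0 → root; f(3) = 3; f(4) = 0 → root.
f(1) = 0, so (θ − 1) divides f(θ); f is reducible.

No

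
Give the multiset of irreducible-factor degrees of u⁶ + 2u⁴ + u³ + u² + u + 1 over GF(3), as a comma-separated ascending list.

1, 1, 2, 2

Write g(u) = u⁶ + 2u⁴ + u³ + u² + u + 1.
Roots in GF(3): g(0) = 1; g(1) = 1; g(2) = 0 → root.
Linear factors from roots: (u + 1).
Complete factorization: g(u) = (u + 1)^2·(u² + 2u + 2)^2.
Factor degrees with multiplicity: 1 + 1 + 2 + 2 = 6.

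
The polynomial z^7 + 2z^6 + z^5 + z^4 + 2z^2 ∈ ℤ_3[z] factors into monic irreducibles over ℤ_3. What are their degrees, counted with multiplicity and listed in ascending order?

1, 1, 1, 2, 2

Write f(z) = z^7 + 2z^6 + z^5 + z^4 + 2z^2.
Roots in ℤ_3: f(0) = 0 → root; f(1) = 1; f(2) = 0 → root.
Linear factors from roots: (z), (z + 1).
Complete factorization: f(z) = (z + 1)·(z)^2·(z^2 + 1)·(z^2 + z + 2).
Factor degrees with multiplicity: 1 + 1 + 1 + 2 + 2 = 7.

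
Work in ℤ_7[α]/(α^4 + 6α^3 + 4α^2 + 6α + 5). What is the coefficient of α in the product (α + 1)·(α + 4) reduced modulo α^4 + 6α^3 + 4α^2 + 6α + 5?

5

Multiply in ℤ_7[α]: (α + 1)·(α + 4) = α^2 + 5α + 4.
Reduced: α^2 + 5α + 4.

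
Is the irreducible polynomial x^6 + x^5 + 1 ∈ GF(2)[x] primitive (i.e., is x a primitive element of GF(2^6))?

Yes

Write f(x) = x^6 + x^5 + 1.
|GF(2^6)^×| = 2^6 − 1 = 63. Prime factorization: 63 = 3^2·7.
f is primitive ⇔ x has order 63 in GF(2)[x]/(f), i.e. x^(63/q) ≠ 1 for each prime q | 63.
x^(21) mod f = x^5 + x^4 + x^3 + 1.
x^(9) mod f = x^5 + x^3 + x^2 + x + 1.
None equal 1, so x has full order 63; f is primitive.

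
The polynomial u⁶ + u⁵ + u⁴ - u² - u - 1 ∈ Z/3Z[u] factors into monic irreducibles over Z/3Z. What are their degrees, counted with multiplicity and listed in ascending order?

1, 1, 1, 1, 2

Write f(u) = u⁶ + u⁵ + u⁴ - u² - u - 1.
Roots in Z/3Z: f(0) = 2; f(1) = 0 → root; f(2) = 0 → root.
Linear factors from roots: (u - 1), (u + 1).
Complete factorization: f(u) = (u + 1)·(u - 1)^3·(u² + 1).
Factor degrees with multiplicity: 1 + 1 + 1 + 1 + 2 = 6.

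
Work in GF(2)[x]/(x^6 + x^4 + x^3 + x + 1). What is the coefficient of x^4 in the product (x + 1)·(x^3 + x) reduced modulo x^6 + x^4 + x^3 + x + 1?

Multiply in GF(2)[x]: (x + 1)·(x^3 + x) = x^4 + x^3 + x^2 + x.
Reduced: x^4 + x^3 + x^2 + x.

1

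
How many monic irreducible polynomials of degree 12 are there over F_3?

44220

The number of monic irreducibles of degree 12 over GF(3) is (1/12)·Σ_{d∣12} μ(12/d) 3^d.
Divisors of 12: 1, 2, 3, 4, 6, 12; μ(12/d) for each: 0, 1, 0, -1, -1, 1.
Σ = 3^2 − 3^4 − 3^6 + 3^12 = 530640.
N = 530640/12 = 44220.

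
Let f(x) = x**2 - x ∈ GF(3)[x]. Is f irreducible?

Check for roots in GF(3): f(0) = 0 → root; f(1) = 0 → root; f(2) = 2.
f(0) = 0, so (x) divides f(x); f is reducible.

No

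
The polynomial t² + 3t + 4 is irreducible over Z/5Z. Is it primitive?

Write f(t) = t² + 3t + 4.
|GF(5^2)^×| = 5^2 − 1 = 24. Prime factorization: 24 = 2^3·3.
f is primitive ⇔ t has order 24 in GF(5)[t]/(f), i.e. t^(24/q) ≠ 1 for each prime q | 24.
t^(12) mod f = 1
t^(8) mod f = 3t + 4.
Since t^(12) = 1, the order of t divides 12 < 24; not primitive.

No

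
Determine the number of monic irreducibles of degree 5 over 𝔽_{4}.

By the necklace-counting formula, N_4(5) = (1/5) Σ_{d|5} μ(5/d)·4^d.
Divisors of 5: 1, 5; μ(5/d) for each: -1, 1.
Σ = − 4^1 + 4^5 = 1020.
N = 1020/5 = 204.

204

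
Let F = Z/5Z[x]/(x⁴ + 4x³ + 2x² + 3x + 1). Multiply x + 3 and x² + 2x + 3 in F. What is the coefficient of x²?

Multiply in Z/5Z[x]: (x + 3)·(x² + 2x + 3) = x³ + 4x + 4.
Reduced: x³ + 4x + 4.

0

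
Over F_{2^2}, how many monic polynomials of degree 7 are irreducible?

2340

By the necklace-counting formula, N_4(7) = (1/7) Σ_{d|7} μ(7/d)·4^d.
Divisors of 7: 1, 7; μ(7/d) for each: -1, 1.
Σ = − 4^1 + 4^7 = 16380.
N = 16380/7 = 2340.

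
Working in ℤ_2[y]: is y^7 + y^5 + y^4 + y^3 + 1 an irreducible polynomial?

Yes

Write P(y) = y^7 + y^5 + y^4 + y^3 + 1.
Check for roots in ℤ_2: P(0) = 1; P(1) = 1.
No roots, so no linear factors.
Monic irreducibles of degree 2 over GF(2): y^2 + y + 1.
None of them divide P (all give nonzero remainder).
Monic irreducibles of degree 3 over GF(2): y^3 + y + 1, y^3 + y^2 + 1.
None of them divide P (all give nonzero remainder).
No irreducible factor of degree ≤ 3 exists, so P is irreducible over GF(2).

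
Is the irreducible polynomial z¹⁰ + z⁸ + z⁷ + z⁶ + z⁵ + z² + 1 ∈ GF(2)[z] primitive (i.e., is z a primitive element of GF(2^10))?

Yes

Write f(z) = z¹⁰ + z⁸ + z⁷ + z⁶ + z⁵ + z² + 1.
|GF(2^10)^×| = 2^10 − 1 = 1023. Prime factorization: 1023 = 3·11·31.
f is primitive ⇔ z has order 1023 in GF(2)[z]/(f), i.e. z^(1023/q) ≠ 1 for each prime q | 1023.
z^(341) mod f = z⁹ + z⁶ + z⁵ + z² + z.
z^(93) mod f = z⁸ + z⁷ + z² + z.
z^(33) mod f = z⁷ + z⁶ + z⁵ + z⁴ + z + 1.
None equal 1, so z has full order 1023; f is primitive.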